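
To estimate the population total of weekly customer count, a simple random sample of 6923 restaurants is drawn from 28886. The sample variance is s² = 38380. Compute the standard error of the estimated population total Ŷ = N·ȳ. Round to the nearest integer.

Var(Ŷ) = N²·Var(ȳ) = N²·(1 − n/N)·s²/n.
f = 6923/28886 = 0.23966627; Var(ȳ) = 0.76033373·38380/6923 = 4.215168.
Var(Ŷ) = 28886² · 4.215168 = 3.5171404 × 10^9.
SE(Ŷ) = √(3.5171404 × 10^9) = 59305.

59305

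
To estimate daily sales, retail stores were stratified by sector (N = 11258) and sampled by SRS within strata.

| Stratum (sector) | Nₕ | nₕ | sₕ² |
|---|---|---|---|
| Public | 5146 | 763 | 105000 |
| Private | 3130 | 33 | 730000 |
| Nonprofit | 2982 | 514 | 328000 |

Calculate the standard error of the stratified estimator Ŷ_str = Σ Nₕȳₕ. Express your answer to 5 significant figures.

471420

Var(Ŷ_str) = Σₕ Nₕ²(1 − fₕ)sₕ²/nₕ.
Public: 5146²·(1 − 763/5146)·105000/763 = 3.1038878 × 10^9.
Private: 3130²·(1 − 33/3130)·730000/33 = 2.144344 × 10^11.
Nonprofit: 2982²·(1 − 514/2982)·328000/514 = 4.6963831 × 10^9.
Sum = 2.2223467 × 10^11.
SE = √(2.2223467 × 10^11) = 471420.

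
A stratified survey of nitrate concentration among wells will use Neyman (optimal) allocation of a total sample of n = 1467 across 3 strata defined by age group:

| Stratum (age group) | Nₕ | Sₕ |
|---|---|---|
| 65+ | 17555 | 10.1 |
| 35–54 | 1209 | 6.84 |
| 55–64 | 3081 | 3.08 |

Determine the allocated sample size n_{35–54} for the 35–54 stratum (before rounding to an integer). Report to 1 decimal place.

62.2

Neyman allocation: nₕ = n·NₕSₕ / Σⱼ NⱼSⱼ.
Σ NⱼSⱼ = 17555·10.1 + 1209·6.84 + 3081·3.08 = 195064.54.
n_{35–54} = 1467·1209·6.84 / 195064.54 = 62.2.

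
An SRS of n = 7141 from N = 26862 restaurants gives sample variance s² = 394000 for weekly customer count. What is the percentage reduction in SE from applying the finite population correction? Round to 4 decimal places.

14.3169

f = n/N = 7141/26862 = 0.26584022.
SE_no-fpc = √(s²/n) = 7.4279435; SE_fpc = √((1−f)s²/n) = 6.3644941.
Ratio = √(1−f) = 0.85683124. Reduction = 100·(1 − 0.85683124) = 14.3169%.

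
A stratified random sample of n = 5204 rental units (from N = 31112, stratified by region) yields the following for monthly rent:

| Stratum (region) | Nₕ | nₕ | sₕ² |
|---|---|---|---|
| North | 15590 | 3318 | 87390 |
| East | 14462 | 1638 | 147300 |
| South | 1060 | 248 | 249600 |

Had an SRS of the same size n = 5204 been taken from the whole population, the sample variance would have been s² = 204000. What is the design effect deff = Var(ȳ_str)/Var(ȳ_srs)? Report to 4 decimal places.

0.7147

Var(ȳ_str) = Σ Wₕ²(1−fₕ)sₕ²/nₕ with Wₕ = Nₕ/31112:
  North: (15590/31112)²·(1−3318/15590)·87390/3318 = 5.2058417
  East: (14462/31112)²·(1−1638/14462)·147300/1638 = 17.229983
  South: (1060/31112)²·(1−248/1060)·249600/248 = 0.89495033
  → Var(ȳ_str) = 23.330775.
Var(ȳ_srs) = (1 − 5204/31112)·204000/5204 = 32.643659.
deff = 23.330775 / 32.643659 = 0.7147.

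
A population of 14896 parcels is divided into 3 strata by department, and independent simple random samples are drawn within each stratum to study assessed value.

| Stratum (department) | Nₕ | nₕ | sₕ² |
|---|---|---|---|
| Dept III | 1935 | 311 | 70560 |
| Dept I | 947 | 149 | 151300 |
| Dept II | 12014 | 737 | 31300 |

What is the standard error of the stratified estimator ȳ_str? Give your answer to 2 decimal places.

5.71

Var(ȳ_str) = Σₕ Wₕ²(1 − fₕ)sₕ²/nₕ with Wₕ = Nₕ/N, N = 14896.
Dept III: Wₕ = 0.12990064; term = 0.12990064²·(1 − 0.16072351)·70560/311 = 3.2131119.
Dept I: Wₕ = 0.06357411; term = 0.06357411²·(1 − 0.15733897)·151300/149 = 3.4583282.
Dept II: Wₕ = 0.80652524; term = 0.80652524²·(1 − 0.06134510)·31300/737 = 25.930968.
Sum = 32.602408.
SE = √(32.602408) = 5.71.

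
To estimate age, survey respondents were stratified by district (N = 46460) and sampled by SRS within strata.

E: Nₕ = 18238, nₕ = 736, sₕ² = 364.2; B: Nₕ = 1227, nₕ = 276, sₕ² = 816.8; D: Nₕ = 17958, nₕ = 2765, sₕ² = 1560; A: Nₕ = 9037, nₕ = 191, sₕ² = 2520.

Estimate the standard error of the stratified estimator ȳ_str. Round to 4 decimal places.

0.7967

Var(ȳ_str) = Σₕ Wₕ²(1 − fₕ)sₕ²/nₕ with Wₕ = Nₕ/N, N = 46460.
E: Wₕ = 0.39255273; term = 0.39255273²·(1 − 0.04035530)·364.2/736 = 0.07317599.
B: Wₕ = 0.02640981; term = 0.02640981²·(1 − 0.22493888)·816.8/276 = 0.0015998281.
D: Wₕ = 0.38652604; term = 0.38652604²·(1 − 0.15397038)·1560/2765 = 0.071313632.
A: Wₕ = 0.19451141; term = 0.19451141²·(1 − 0.02113533)·2520/191 = 0.48862983.
Sum = 0.63471928.
SE = √(0.63471928) = 0.7967.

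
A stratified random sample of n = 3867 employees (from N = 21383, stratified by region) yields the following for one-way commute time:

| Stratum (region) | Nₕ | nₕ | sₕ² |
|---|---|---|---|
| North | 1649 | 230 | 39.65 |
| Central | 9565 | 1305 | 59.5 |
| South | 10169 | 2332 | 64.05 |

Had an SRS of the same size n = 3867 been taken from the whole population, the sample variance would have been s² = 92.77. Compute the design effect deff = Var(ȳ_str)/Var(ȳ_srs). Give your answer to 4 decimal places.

0.6894

Var(ȳ_str) = Σ Wₕ²(1−fₕ)sₕ²/nₕ with Wₕ = Nₕ/21383:
  North: (1649/21383)²·(1−230/1649)·39.65/230 = 8.822286 × 10^-4
  Central: (9565/21383)²·(1−1305/9565)·59.5/1305 = 0.0078783306
  South: (10169/21383)²·(1−2332/10169)·64.05/2332 = 0.0047871982
  → Var(ȳ_str) = 0.013547757.
Var(ȳ_srs) = (1 − 3867/21383)·92.77/3867 = 0.01965168.
deff = 0.013547757 / 0.01965168 = 0.6894.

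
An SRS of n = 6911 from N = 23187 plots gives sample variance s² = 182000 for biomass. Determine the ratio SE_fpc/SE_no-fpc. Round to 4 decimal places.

f = n/N = 6911/23187 = 0.29805494.
SE_no-fpc = √(s²/n) = 5.1317471; SE_fpc = √((1−f)s²/n) = 4.2994887.
Ratio = √(1−f) = 0.83782161.

0.8378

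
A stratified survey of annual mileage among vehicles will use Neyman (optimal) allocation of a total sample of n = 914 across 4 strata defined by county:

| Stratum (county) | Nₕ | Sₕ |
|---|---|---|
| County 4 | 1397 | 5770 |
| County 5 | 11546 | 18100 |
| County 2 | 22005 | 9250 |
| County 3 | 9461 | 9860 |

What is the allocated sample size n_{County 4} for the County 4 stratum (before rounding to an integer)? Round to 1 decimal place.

Neyman allocation: nₕ = n·NₕSₕ / Σⱼ NⱼSⱼ.
Σ NⱼSⱼ = 1397·5770 + 11546·18100 + 22005·9250 + 9461·9860 = 5.13875 × 10^8.
n_{County 4} = 914·1397·5770 / (5.13875 × 10^8) = 14.3.

14.3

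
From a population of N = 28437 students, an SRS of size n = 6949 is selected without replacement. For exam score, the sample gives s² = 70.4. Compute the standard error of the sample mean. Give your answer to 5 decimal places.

Under SRS without replacement, Var(ȳ) = (1 − f)·s²/n with f = n/N = 6949/28437 = 0.24436474.
Var(ȳ) = (1 − 0.24436474)·70.4/6949 = 0.75563526·0.010130954 = 0.0076553062.
SE(ȳ) = √(0.0076553062) = 0.08749.

0.08749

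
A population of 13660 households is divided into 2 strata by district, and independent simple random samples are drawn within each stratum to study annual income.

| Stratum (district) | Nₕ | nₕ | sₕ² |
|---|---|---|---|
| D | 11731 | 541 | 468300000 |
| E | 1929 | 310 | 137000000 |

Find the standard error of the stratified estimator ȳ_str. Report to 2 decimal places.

Var(ȳ_str) = Σₕ Wₕ²(1 − fₕ)sₕ²/nₕ with Wₕ = Nₕ/N, N = 13660.
D: Wₕ = 0.85878477; term = 0.85878477²·(1 − 0.04611713)·468300000/541 = 608962.59.
E: Wₕ = 0.14121523; term = 0.14121523²·(1 − 0.16070503)·137000000/310 = 7396.6752.
Sum = 616359.27.
SE = √(616359.27) = 785.09.

785.09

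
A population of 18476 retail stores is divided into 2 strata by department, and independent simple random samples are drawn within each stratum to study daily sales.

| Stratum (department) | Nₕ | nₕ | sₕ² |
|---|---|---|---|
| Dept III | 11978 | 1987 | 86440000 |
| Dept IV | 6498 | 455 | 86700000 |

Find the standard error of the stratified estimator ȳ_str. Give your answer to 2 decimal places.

192.80

Var(ȳ_str) = Σₕ Wₕ²(1 − fₕ)sₕ²/nₕ with Wₕ = Nₕ/N, N = 18476.
Dept III: Wₕ = 0.64830050; term = 0.64830050²·(1 − 0.16588746)·86440000/1987 = 15250.857.
Dept IV: Wₕ = 0.35169950; term = 0.35169950²·(1 − 0.07002155)·86700000/455 = 21919.169.
Sum = 37170.026.
SE = √(37170.026) = 192.80.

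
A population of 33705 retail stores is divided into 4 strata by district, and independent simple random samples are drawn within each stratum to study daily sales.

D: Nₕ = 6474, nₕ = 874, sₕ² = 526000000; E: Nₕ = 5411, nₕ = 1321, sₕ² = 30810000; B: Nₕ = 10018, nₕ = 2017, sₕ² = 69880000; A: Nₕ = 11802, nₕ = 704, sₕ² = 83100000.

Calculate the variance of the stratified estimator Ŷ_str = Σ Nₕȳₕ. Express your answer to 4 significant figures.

4.057 × 10^13

Var(Ŷ_str) = Σₕ Nₕ²(1 − fₕ)sₕ²/nₕ.
D: 6474²·(1 − 874/6474)·526000000/874 = 2.181901 × 10^13.
E: 5411²·(1 − 1321/5411)·30810000/1321 = 5.1616639 × 10^11.
B: 10018²·(1 − 2017/10018)·69880000/2017 = 2.7769771 × 10^12.
A: 11802²·(1 − 704/11802)·83100000/704 = 1.5460684 × 10^13.
Sum = 4.0572837 × 10^13.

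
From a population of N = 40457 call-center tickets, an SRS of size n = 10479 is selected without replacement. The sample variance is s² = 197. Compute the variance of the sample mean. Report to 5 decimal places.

Under SRS without replacement, Var(ȳ) = (1 − f)·s²/n with f = n/N = 10479/40457 = 0.25901575.
Var(ȳ) = (1 − 0.25901575)·197/10479 = 0.74098425·0.018799504 = 0.013930136.

0.01393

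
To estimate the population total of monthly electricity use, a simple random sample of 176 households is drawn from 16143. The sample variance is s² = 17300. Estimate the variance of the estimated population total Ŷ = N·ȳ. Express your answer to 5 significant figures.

2.5336 × 10^10

Var(Ŷ) = N²·Var(ȳ) = N²·(1 − n/N)·s²/n.
f = 176/16143 = 0.01090256; Var(ȳ) = 0.98909744·17300/176 = 97.223783.
Var(Ŷ) = 16143² · 97.223783 = 2.5336173 × 10^10.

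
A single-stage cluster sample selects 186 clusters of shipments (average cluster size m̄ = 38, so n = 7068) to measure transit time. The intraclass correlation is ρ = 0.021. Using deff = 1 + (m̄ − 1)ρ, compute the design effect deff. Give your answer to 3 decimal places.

deff = 1 + (38 − 1)·0.021 = 1 + 0.777 = 1.777.

1.777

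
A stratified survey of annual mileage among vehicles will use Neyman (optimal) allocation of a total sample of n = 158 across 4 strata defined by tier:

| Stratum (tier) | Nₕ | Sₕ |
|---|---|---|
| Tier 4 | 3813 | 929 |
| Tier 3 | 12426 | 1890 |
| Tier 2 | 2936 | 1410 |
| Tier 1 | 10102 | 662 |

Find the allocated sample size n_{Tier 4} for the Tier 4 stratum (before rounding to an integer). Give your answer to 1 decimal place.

Neyman allocation: nₕ = n·NₕSₕ / Σⱼ NⱼSⱼ.
Σ NⱼSⱼ = 3813·929 + 12426·1890 + 2936·1410 + 10102·662 = 3.7854701 × 10^7.
n_{Tier 4} = 158·3813·929 / (3.7854701 × 10^7) = 14.8.

14.8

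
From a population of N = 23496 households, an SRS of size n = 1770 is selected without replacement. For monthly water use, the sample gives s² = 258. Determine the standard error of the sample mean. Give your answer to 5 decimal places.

Under SRS without replacement, Var(ȳ) = (1 − f)·s²/n with f = n/N = 1770/23496 = 0.07533197.
Var(ȳ) = (1 − 0.07533197)·258/1770 = 0.92466803·0.14576271 = 0.13478212.
SE(ȳ) = √(0.13478212) = 0.36713.

0.36713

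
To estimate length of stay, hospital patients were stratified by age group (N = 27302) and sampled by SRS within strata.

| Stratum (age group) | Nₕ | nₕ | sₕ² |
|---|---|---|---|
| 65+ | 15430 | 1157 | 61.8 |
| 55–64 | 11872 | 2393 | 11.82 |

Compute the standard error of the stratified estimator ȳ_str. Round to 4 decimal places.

Var(ȳ_str) = Σₕ Wₕ²(1 − fₕ)sₕ²/nₕ with Wₕ = Nₕ/N, N = 27302.
65+: Wₕ = 0.56516006; term = 0.56516006²·(1 − 0.07498380)·61.8/1157 = 0.015781467.
55–64: Wₕ = 0.43483994; term = 0.43483994²·(1 − 0.20156671)·11.82/2393 = 7.4571394 × 10^-4.
Sum = 0.016527181.
SE = √(0.016527181) = 0.1286.

0.1286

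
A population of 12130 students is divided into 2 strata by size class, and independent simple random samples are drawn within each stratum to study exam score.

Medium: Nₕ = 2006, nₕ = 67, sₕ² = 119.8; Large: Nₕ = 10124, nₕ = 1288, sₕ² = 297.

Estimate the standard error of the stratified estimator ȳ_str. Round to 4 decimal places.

0.4330

Var(ȳ_str) = Σₕ Wₕ²(1 − fₕ)sₕ²/nₕ with Wₕ = Nₕ/N, N = 12130.
Medium: Wₕ = 0.16537510; term = 0.16537510²·(1 − 0.03339980)·119.8/67 = 0.047268209.
Large: Wₕ = 0.83462490; term = 0.83462490²·(1 − 0.12722244)·297/1288 = 0.14019316.
Sum = 0.18746137.
SE = √(0.18746137) = 0.4330.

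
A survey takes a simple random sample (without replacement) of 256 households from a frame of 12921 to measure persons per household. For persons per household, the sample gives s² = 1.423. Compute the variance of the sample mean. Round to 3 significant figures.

0.00545

Under SRS without replacement, Var(ȳ) = (1 − f)·s²/n with f = n/N = 256/12921 = 0.01981271.
Var(ȳ) = (1 − 0.01981271)·1.423/256 = 0.98018729·0.0055585938 = 0.005448463.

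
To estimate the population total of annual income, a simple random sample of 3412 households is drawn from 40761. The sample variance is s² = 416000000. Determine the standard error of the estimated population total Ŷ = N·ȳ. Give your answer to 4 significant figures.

Var(Ŷ) = N²·Var(ȳ) = N²·(1 − n/N)·s²/n.
f = 3412/40761 = 0.08370747; Var(ȳ) = 0.91629253·416000000/3412 = 111716.79.
Var(Ŷ) = 40761² · 111716.79 = 1.8561288 × 10^14.
SE(Ŷ) = √(1.8561288 × 10^14) = 1.362 × 10^7.

1.362 × 10^7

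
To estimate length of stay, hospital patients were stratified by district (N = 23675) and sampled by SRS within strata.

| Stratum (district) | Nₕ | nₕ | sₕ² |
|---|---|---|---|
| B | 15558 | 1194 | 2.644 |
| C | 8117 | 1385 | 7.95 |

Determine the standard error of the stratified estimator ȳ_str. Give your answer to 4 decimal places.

0.0380

Var(ȳ_str) = Σₕ Wₕ²(1 − fₕ)sₕ²/nₕ with Wₕ = Nₕ/N, N = 23675.
B: Wₕ = 0.65714889; term = 0.65714889²·(1 − 0.07674508)·2.644/1194 = 8.8288942 × 10^-4.
C: Wₕ = 0.34285111; term = 0.34285111²·(1 − 0.17062954)·7.95/1385 = 5.5959913 × 10^-4.
Sum = 0.0014424886.
SE = √(0.0014424886) = 0.0380.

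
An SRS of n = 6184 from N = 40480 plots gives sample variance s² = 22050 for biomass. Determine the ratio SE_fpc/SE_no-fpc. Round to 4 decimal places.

f = n/N = 6184/40480 = 0.15276680.
SE_no-fpc = √(s²/n) = 1.8882938; SE_fpc = √((1−f)s²/n) = 1.7380851.
Ratio = √(1−f) = 0.92045272.

0.9205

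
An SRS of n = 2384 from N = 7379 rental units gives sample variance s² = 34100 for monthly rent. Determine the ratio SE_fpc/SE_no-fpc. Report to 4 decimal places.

0.8228

f = n/N = 2384/7379 = 0.32307901.
SE_no-fpc = √(s²/n) = 3.7820221; SE_fpc = √((1−f)s²/n) = 3.1116666.
Ratio = √(1−f) = 0.82275208.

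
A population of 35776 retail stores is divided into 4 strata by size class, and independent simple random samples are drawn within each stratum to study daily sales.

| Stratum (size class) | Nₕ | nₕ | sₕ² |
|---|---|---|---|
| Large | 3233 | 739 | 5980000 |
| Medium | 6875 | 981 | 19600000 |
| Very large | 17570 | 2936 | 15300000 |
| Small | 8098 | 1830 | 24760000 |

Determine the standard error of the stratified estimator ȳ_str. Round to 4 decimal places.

Var(ȳ_str) = Σₕ Wₕ²(1 − fₕ)sₕ²/nₕ with Wₕ = Nₕ/N, N = 35776.
Large: Wₕ = 0.09036784; term = 0.09036784²·(1 − 0.22858027)·5980000/739 = 50.977125.
Medium: Wₕ = 0.19216793; term = 0.19216793²·(1 − 0.14269091)·19600000/981 = 632.53758.
Very large: Wₕ = 0.49111136; term = 0.49111136²·(1 − 0.16710302)·15300000/2936 = 1046.8552.
Small: Wₕ = 0.22635286; term = 0.22635286²·(1 − 0.22598172)·24760000/1830 = 536.5655.
Sum = 2266.9354.
SE = √(2266.9354) = 47.6123.

47.6123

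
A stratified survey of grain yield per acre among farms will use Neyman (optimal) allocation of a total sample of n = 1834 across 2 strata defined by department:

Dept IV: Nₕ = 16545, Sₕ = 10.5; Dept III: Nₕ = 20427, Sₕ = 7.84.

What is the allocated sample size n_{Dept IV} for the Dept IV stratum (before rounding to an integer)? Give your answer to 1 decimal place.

Neyman allocation: nₕ = n·NₕSₕ / Σⱼ NⱼSⱼ.
Σ NⱼSⱼ = 16545·10.5 + 20427·7.84 = 333870.18.
n_{Dept IV} = 1834·16545·10.5 / 333870.18 = 954.3.

954.3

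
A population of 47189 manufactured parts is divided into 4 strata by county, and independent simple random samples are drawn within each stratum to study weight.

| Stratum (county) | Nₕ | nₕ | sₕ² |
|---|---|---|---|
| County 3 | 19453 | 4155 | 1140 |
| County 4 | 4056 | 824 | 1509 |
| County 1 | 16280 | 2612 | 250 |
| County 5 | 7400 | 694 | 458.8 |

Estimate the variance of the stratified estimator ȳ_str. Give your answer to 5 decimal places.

Var(ȳ_str) = Σₕ Wₕ²(1 − fₕ)sₕ²/nₕ with Wₕ = Nₕ/N, N = 47189.
County 3: Wₕ = 0.41223590; term = 0.41223590²·(1 − 0.21359173)·1140/4155 = 0.036666843.
County 4: Wₕ = 0.08595223; term = 0.08595223²·(1 − 0.20315582)·1509/824 = 0.01078077.
County 1: Wₕ = 0.34499566; term = 0.34499566²·(1 − 0.16044226)·250/2612 = 0.0095641121.
County 5: Wₕ = 0.15681621; term = 0.15681621²·(1 − 0.09378378)·458.8/694 = 0.014732541.
Sum = 0.071744266.

0.07174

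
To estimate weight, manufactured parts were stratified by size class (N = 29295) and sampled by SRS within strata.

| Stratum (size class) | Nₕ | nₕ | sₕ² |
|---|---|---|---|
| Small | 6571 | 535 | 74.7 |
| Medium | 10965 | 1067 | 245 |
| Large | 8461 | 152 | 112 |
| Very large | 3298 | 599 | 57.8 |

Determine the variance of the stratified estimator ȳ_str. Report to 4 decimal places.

Var(ȳ_str) = Σₕ Wₕ²(1 − fₕ)sₕ²/nₕ with Wₕ = Nₕ/N, N = 29295.
Small: Wₕ = 0.22430449; term = 0.22430449²·(1 − 0.08141835)·74.7/535 = 0.0064529829.
Medium: Wₕ = 0.37429595; term = 0.37429595²·(1 − 0.09730962)·245/1067 = 0.02903827.
Large: Wₕ = 0.28882062; term = 0.28882062²·(1 − 0.01796478)·112/152 = 0.060361203.
Very large: Wₕ = 0.11257894; term = 0.11257894²·(1 − 0.18162523)·57.8/599 = 0.0010008467.
Sum = 0.096853303.

0.0969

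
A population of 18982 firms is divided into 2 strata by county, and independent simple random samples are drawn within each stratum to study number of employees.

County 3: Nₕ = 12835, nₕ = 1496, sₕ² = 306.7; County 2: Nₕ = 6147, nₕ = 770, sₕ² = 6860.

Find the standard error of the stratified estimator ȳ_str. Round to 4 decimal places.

Var(ȳ_str) = Σₕ Wₕ²(1 − fₕ)sₕ²/nₕ with Wₕ = Nₕ/N, N = 18982.
County 3: Wₕ = 0.67616689; term = 0.67616689²·(1 − 0.11655629)·306.7/1496 = 0.082807347.
County 2: Wₕ = 0.32383311; term = 0.32383311²·(1 − 0.12526436)·6860/770 = 0.81724581.
Sum = 0.90005316.
SE = √(0.90005316) = 0.9487.

0.9487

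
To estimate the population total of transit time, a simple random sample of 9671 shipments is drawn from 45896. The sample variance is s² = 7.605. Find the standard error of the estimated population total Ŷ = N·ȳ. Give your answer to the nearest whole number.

1143

Var(Ŷ) = N²·Var(ȳ) = N²·(1 − n/N)·s²/n.
f = 9671/45896 = 0.21071553; Var(ȳ) = 0.78928447·7.605/9671 = 6.2067091 × 10^-4.
Var(Ŷ) = 45896² · (6.2067091 × 10^-4) = 1.3074078 × 10^6.
SE(Ŷ) = √(1.3074078 × 10^6) = 1143.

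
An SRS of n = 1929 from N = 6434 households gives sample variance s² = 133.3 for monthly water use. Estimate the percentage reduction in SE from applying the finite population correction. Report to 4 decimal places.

f = n/N = 1929/6434 = 0.29981349.
SE_no-fpc = √(s²/n) = 0.2628748; SE_fpc = √((1−f)s²/n) = 0.21996614.
Ratio = √(1−f) = 0.83677148. Reduction = 100·(1 − 0.83677148) = 16.3229%.

16.3229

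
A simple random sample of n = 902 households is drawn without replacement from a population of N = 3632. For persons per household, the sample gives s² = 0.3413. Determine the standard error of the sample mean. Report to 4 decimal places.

Under SRS without replacement, Var(ȳ) = (1 − f)·s²/n with f = n/N = 902/3632 = 0.24834802.
Var(ȳ) = (1 − 0.24834802)·0.3413/902 = 0.75165198·3.7838137 × 10^-4 = 2.8441111 × 10^-4.
SE(ȳ) = √(2.8441111 × 10^-4) = 0.0169.

0.0169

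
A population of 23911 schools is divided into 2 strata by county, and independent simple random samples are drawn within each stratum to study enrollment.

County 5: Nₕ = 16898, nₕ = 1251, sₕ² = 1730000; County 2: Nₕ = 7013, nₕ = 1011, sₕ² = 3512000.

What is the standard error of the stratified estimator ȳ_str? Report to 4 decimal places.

29.9211

Var(ȳ_str) = Σₕ Wₕ²(1 − fₕ)sₕ²/nₕ with Wₕ = Nₕ/N, N = 23911.
County 5: Wₕ = 0.70670403; term = 0.70670403²·(1 − 0.07403243)·1730000/1251 = 639.52821.
County 2: Wₕ = 0.29329597; term = 0.29329597²·(1 − 0.14416084)·3512000/1011 = 255.74532.
Sum = 895.27353.
SE = √(895.27353) = 29.9211.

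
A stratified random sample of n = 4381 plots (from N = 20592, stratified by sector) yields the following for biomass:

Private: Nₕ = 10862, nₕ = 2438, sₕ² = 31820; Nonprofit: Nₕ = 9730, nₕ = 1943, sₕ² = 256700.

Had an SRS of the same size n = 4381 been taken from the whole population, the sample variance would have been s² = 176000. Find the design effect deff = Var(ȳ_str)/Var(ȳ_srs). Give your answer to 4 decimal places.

Var(ȳ_str) = Σ Wₕ²(1−fₕ)sₕ²/nₕ with Wₕ = Nₕ/20592:
  Private: (10862/20592)²·(1−2438/10862)·31820/2438 = 2.816421
  Nonprofit: (9730/20592)²·(1−1943/9730)·256700/1943 = 23.606903
  → Var(ȳ_str) = 26.423324.
Var(ȳ_srs) = (1 − 4381/20592)·176000/4381 = 31.626468.
deff = 26.423324 / 31.626468 = 0.8355.

0.8355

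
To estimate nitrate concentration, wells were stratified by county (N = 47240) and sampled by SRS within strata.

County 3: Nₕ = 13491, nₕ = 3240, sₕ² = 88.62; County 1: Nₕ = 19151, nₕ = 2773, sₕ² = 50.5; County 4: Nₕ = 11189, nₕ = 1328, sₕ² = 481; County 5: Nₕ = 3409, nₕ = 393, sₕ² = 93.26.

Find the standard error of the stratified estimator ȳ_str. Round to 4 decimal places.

0.1525

Var(ȳ_str) = Σₕ Wₕ²(1 − fₕ)sₕ²/nₕ with Wₕ = Nₕ/N, N = 47240.
County 3: Wₕ = 0.28558425; term = 0.28558425²·(1 − 0.24016011)·88.62/3240 = 0.0016950298.
County 1: Wₕ = 0.40539797; term = 0.40539797²·(1 − 0.14479662)·50.5/2773 = 0.0025596115.
County 4: Wₕ = 0.23685436; term = 0.23685436²·(1 − 0.11868800)·481/1328 = 0.017907685.
County 5: Wₕ = 0.07216342; term = 0.07216342²·(1 − 0.11528307)·93.26/393 = 0.0010933052.
Sum = 0.023255632.
SE = √(0.023255632) = 0.1525.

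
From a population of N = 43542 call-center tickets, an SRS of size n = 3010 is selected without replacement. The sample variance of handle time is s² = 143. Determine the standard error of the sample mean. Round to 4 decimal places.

0.2103

Under SRS without replacement, Var(ȳ) = (1 − f)·s²/n with f = n/N = 3010/43542 = 0.06912866.
Var(ȳ) = (1 − 0.06912866)·143/3010 = 0.93087134·0.047508306 = 0.04422412.
SE(ȳ) = √(0.04422412) = 0.2103.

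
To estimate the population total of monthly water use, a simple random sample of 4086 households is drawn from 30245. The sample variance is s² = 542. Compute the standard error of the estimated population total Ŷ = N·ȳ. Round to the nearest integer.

10244

Var(Ŷ) = N²·Var(ȳ) = N²·(1 − n/N)·s²/n.
f = 4086/30245 = 0.13509671; Var(ȳ) = 0.86490329·542/4086 = 0.11472775.
Var(Ŷ) = 30245² · 0.11472775 = 1.0494836 × 10^8.
SE(Ŷ) = √(1.0494836 × 10^8) = 10244.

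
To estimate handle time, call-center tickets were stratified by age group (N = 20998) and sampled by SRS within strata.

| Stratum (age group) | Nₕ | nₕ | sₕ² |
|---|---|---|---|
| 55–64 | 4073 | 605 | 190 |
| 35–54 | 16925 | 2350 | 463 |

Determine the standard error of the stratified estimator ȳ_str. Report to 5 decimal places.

0.34683

Var(ȳ_str) = Σₕ Wₕ²(1 − fₕ)sₕ²/nₕ with Wₕ = Nₕ/N, N = 20998.
55–64: Wₕ = 0.19397085; term = 0.19397085²·(1 − 0.14853916)·190/605 = 0.010060878.
35–54: Wₕ = 0.80602915; term = 0.80602915²·(1 − 0.13884786)·463/2350 = 0.11022865.
Sum = 0.12028953.
SE = √(0.12028953) = 0.34683.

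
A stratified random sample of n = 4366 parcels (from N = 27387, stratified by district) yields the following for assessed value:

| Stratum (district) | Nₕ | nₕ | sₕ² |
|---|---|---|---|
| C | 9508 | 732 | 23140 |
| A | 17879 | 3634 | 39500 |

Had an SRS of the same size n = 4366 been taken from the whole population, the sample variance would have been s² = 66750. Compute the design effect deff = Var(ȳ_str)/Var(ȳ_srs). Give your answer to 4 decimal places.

0.5609

Var(ȳ_str) = Σ Wₕ²(1−fₕ)sₕ²/nₕ with Wₕ = Nₕ/27387:
  C: (9508/27387)²·(1−732/9508)·23140/732 = 3.5168119
  A: (17879/27387)²·(1−3634/17879)·39500/3634 = 3.6908715
  → Var(ȳ_str) = 7.2076834.
Var(ȳ_srs) = (1 − 4366/27387)·66750/4366 = 12.851306.
deff = 7.2076834 / 12.851306 = 0.5609.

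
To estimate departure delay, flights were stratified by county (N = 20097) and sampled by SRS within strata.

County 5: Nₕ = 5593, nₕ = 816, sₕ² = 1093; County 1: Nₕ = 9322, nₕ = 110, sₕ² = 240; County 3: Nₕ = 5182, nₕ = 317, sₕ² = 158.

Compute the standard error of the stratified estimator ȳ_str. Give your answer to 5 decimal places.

Var(ȳ_str) = Σₕ Wₕ²(1 − fₕ)sₕ²/nₕ with Wₕ = Nₕ/N, N = 20097.
County 5: Wₕ = 0.27830024; term = 0.27830024²·(1 − 0.14589666)·1093/816 = 0.088606911.
County 1: Wₕ = 0.46385033; term = 0.46385033²·(1 − 0.01180004)·240/110 = 0.46389439.
County 3: Wₕ = 0.25784943; term = 0.25784943²·(1 − 0.06117329)·158/317 = 0.031111118.
Sum = 0.58361242.
SE = √(0.58361242) = 0.76395.

0.76395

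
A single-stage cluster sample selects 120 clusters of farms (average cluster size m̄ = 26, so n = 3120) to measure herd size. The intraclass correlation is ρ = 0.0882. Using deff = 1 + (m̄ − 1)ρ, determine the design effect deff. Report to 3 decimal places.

deff = 1 + (26 − 1)·0.0882 = 1 + 2.205 = 3.205.

3.205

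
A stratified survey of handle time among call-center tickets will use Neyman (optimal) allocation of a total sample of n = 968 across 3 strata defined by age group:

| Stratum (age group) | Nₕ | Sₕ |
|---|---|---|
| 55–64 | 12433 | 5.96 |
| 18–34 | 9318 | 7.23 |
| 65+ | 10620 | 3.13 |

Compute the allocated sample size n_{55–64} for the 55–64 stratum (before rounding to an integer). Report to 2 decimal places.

Neyman allocation: nₕ = n·NₕSₕ / Σⱼ NⱼSⱼ.
Σ NⱼSⱼ = 12433·5.96 + 9318·7.23 + 10620·3.13 = 174710.42.
n_{55–64} = 968·12433·5.96 / 174710.42 = 410.56.

410.56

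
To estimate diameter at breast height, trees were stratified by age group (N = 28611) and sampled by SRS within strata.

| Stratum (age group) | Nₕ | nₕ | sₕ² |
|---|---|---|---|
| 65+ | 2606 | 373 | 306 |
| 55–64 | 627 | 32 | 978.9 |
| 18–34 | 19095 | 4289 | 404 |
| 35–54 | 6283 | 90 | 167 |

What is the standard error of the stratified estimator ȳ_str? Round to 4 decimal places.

Var(ȳ_str) = Σₕ Wₕ²(1 − fₕ)sₕ²/nₕ with Wₕ = Nₕ/N, N = 28611.
65+: Wₕ = 0.09108385; term = 0.09108385²·(1 − 0.14313124)·306/373 = 0.0058318944.
55–64: Wₕ = 0.02191465; term = 0.02191465²·(1 − 0.05103668)·978.9/32 = 0.013941413.
18–34: Wₕ = 0.66740065; term = 0.66740065²·(1 − 0.22461377)·404/4289 = 0.032532441.
35–54: Wₕ = 0.21960085; term = 0.21960085²·(1 − 0.01432437)·167/90 = 0.088201511.
Sum = 0.14050726.
SE = √(0.14050726) = 0.3748.

0.3748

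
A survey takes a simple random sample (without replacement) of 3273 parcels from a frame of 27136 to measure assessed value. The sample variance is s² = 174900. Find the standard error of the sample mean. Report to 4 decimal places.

Under SRS without replacement, Var(ȳ) = (1 − f)·s²/n with f = n/N = 3273/27136 = 0.12061468.
Var(ȳ) = (1 − 0.12061468)·174900/3273 = 0.87938532·53.437214 = 46.991901.
SE(ȳ) = √(46.991901) = 6.8551.

6.8551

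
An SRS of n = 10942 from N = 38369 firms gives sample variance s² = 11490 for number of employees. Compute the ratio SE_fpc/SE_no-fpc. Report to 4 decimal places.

f = n/N = 10942/38369 = 0.28517814.
SE_no-fpc = √(s²/n) = 1.0247352; SE_fpc = √((1−f)s²/n) = 0.8663843.
Ratio = √(1−f) = 0.84547138.

0.8455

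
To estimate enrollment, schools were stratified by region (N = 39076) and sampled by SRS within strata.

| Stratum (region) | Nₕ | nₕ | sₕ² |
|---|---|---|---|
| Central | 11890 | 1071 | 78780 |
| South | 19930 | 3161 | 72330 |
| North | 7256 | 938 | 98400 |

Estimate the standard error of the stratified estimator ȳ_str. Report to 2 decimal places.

3.79

Var(ȳ_str) = Σₕ Wₕ²(1 − fₕ)sₕ²/nₕ with Wₕ = Nₕ/N, N = 39076.
Central: Wₕ = 0.30427884; term = 0.30427884²·(1 − 0.09007569)·78780/1071 = 6.1969113.
South: Wₕ = 0.51003173; term = 0.51003173²·(1 − 0.15860512)·72330/3161 = 5.0082757.
North: Wₕ = 0.18568943; term = 0.18568943²·(1 − 0.12927233)·98400/938 = 3.1495532.
Sum = 14.35474.
SE = √(14.35474) = 3.79.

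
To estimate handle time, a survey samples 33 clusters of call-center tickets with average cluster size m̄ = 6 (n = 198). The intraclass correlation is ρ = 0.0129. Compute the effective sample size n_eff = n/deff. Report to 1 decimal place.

186.0

deff = 1 + (6 − 1)·0.0129 = 1 + 0.0645 = 1.0645.
n_eff = 198 / 1.0645 = 186.0.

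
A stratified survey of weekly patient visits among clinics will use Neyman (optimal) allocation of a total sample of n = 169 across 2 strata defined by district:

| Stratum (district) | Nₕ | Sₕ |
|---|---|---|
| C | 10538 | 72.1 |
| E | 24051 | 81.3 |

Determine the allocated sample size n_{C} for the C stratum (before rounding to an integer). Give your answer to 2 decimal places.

Neyman allocation: nₕ = n·NₕSₕ / Σⱼ NⱼSⱼ.
Σ NⱼSⱼ = 10538·72.1 + 24051·81.3 = 2.7151361 × 10^6.
n_{C} = 169·10538·72.1 / (2.7151361 × 10^6) = 47.29.

47.29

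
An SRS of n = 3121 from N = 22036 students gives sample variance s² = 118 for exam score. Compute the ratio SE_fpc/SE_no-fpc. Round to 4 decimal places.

f = n/N = 3121/22036 = 0.14163188.
SE_no-fpc = √(s²/n) = 0.19444381; SE_fpc = √((1−f)s²/n) = 0.18014861.
Ratio = √(1−f) = 0.92648158.

0.9265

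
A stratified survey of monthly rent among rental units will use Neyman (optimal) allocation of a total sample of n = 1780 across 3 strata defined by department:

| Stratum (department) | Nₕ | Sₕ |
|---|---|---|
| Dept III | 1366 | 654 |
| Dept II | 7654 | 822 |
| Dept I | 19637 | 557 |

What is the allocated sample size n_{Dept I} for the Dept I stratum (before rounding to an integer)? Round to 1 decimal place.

1074.3

Neyman allocation: nₕ = n·NₕSₕ / Σⱼ NⱼSⱼ.
Σ NⱼSⱼ = 1366·654 + 7654·822 + 19637·557 = 1.8122761 × 10^7.
n_{Dept I} = 1780·19637·557 / (1.8122761 × 10^7) = 1074.3.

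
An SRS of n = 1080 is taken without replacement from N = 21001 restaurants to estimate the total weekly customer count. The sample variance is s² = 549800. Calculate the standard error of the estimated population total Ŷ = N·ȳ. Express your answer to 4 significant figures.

Var(Ŷ) = N²·Var(ȳ) = N²·(1 − n/N)·s²/n.
f = 1080/21001 = 0.05142612; Var(ȳ) = 0.94857388·549800/1080 = 482.89437.
Var(Ŷ) = 21001² · 482.89437 = 2.129767 × 10^11.
SE(Ŷ) = √(2.129767 × 10^11) = 461500.

461500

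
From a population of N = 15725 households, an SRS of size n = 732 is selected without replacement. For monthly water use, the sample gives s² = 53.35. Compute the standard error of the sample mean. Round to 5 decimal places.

Under SRS without replacement, Var(ȳ) = (1 − f)·s²/n with f = n/N = 732/15725 = 0.04655008.
Var(ȳ) = (1 − 0.04655008)·53.35/732 = 0.95344992·0.072882514 = 0.069489827.
SE(ȳ) = √(0.069489827) = 0.26361.

0.26361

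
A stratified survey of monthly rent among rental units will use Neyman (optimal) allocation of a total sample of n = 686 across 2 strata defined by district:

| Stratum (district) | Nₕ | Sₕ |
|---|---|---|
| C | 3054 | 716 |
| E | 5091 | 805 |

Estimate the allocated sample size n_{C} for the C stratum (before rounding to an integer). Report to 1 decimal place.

Neyman allocation: nₕ = n·NₕSₕ / Σⱼ NⱼSⱼ.
Σ NⱼSⱼ = 3054·716 + 5091·805 = 6.284919 × 10^6.
n_{C} = 686·3054·716 / (6.284919 × 10^6) = 238.7.

238.7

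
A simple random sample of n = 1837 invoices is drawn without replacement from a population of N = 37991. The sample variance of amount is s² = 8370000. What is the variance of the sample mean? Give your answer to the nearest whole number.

Under SRS without replacement, Var(ȳ) = (1 − f)·s²/n with f = n/N = 1837/37991 = 0.04835356.
Var(ȳ) = (1 − 0.04835356)·8370000/1837 = 0.95164644·4556.3419 = 4336.0265.

4336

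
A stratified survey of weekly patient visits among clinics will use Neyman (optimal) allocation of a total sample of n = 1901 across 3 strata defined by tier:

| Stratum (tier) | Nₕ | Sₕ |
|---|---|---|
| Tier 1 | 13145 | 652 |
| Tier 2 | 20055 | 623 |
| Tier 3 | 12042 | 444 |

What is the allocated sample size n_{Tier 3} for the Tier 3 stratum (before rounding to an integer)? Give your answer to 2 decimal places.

Neyman allocation: nₕ = n·NₕSₕ / Σⱼ NⱼSⱼ.
Σ NⱼSⱼ = 13145·652 + 20055·623 + 12042·444 = 2.6411453 × 10^7.
n_{Tier 3} = 1901·12042·444 / (2.6411453 × 10^7) = 384.83.

384.83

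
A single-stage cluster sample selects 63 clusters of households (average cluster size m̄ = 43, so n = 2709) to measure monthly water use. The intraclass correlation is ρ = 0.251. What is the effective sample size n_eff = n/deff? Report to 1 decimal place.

deff = 1 + (43 − 1)·0.251 = 1 + 10.542 = 11.542.
n_eff = 2709 / 11.542 = 234.7.

234.7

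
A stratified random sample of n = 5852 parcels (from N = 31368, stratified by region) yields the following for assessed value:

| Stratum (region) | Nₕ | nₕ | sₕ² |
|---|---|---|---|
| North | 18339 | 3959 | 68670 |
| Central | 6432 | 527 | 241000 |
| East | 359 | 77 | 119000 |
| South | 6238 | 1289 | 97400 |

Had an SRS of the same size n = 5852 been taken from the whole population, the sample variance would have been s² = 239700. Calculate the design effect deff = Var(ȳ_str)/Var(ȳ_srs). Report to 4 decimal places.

Var(ȳ_str) = Σ Wₕ²(1−fₕ)sₕ²/nₕ with Wₕ = Nₕ/31368:
  North: (18339/31368)²·(1−3959/18339)·68670/3959 = 4.6488167
  Central: (6432/31368)²·(1−527/6432)·241000/527 = 17.652195
  East: (359/31368)²·(1−77/359)·119000/77 = 0.15901062
  South: (6238/31368)²·(1−1289/6238)·97400/1289 = 2.3708016
  → Var(ȳ_str) = 24.830824.
Var(ȳ_srs) = (1 − 5852/31368)·239700/5852 = 33.31881.
deff = 24.830824 / 33.31881 = 0.7452.

0.7452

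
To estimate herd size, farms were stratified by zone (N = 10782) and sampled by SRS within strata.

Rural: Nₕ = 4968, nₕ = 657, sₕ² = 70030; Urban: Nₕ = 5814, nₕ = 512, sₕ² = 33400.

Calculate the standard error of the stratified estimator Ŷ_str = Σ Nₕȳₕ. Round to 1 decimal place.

65526.8

Var(Ŷ_str) = Σₕ Nₕ²(1 − fₕ)sₕ²/nₕ.
Rural: 4968²·(1 − 657/4968)·70030/657 = 2.2828552 × 10^9.
Urban: 5814²·(1 − 512/5814)·33400/512 = 2.0109036 × 10^9.
Sum = 4.2937588 × 10^9.
SE = √(4.2937588 × 10^9) = 65526.8.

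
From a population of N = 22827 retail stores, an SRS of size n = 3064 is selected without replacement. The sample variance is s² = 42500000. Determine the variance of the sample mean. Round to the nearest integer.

12009

Under SRS without replacement, Var(ȳ) = (1 − f)·s²/n with f = n/N = 3064/22827 = 0.13422701.
Var(ȳ) = (1 − 0.13422701)·42500000/3064 = 0.86577299·13870.757 = 12008.927.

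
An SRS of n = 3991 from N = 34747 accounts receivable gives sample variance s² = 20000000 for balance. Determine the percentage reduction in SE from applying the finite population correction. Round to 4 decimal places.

f = n/N = 3991/34747 = 0.11485884.
SE_no-fpc = √(s²/n) = 70.790362; SE_fpc = √((1−f)s²/n) = 66.600947.
Ratio = √(1−f) = 0.94081941. Reduction = 100·(1 − 0.94081941) = 5.9181%.

5.9181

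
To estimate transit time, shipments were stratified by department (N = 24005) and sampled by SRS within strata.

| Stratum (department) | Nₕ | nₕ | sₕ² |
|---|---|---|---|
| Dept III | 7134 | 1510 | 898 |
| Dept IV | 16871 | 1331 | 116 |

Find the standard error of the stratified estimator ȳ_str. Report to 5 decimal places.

0.28471

Var(ȳ_str) = Σₕ Wₕ²(1 − fₕ)sₕ²/nₕ with Wₕ = Nₕ/N, N = 24005.
Dept III: Wₕ = 0.29718809; term = 0.29718809²·(1 − 0.21166246)·898/1510 = 0.041407059.
Dept IV: Wₕ = 0.70281191; term = 0.70281191²·(1 − 0.07889277)·116/1331 = 0.039652297.
Sum = 0.081059356.
SE = √(0.081059356) = 0.28471.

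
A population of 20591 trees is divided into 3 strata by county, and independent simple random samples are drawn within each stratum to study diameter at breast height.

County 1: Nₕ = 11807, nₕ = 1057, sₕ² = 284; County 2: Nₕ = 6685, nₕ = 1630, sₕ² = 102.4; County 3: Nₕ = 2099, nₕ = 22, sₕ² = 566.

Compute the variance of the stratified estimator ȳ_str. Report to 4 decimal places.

0.3500

Var(ȳ_str) = Σₕ Wₕ²(1 − fₕ)sₕ²/nₕ with Wₕ = Nₕ/N, N = 20591.
County 1: Wₕ = 0.57340586; term = 0.57340586²·(1 − 0.08952316)·284/1057 = 0.080433414.
County 2: Wₕ = 0.32465640; term = 0.32465640²·(1 − 0.24382947)·102.4/1630 = 0.0050070283.
County 3: Wₕ = 0.10193774; term = 0.10193774²·(1 − 0.01048118)·566/22 = 0.26453784.
Sum = 0.34997828.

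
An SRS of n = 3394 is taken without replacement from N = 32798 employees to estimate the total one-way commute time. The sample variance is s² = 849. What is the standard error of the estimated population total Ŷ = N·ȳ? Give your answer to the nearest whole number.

15532

Var(Ŷ) = N²·Var(ȳ) = N²·(1 − n/N)·s²/n.
f = 3394/32798 = 0.10348192; Var(ȳ) = 0.89651808·849/3394 = 0.22426159.
Var(Ŷ) = 32798² · 0.22426159 = 2.4124017 × 10^8.
SE(Ŷ) = √(2.4124017 × 10^8) = 15532.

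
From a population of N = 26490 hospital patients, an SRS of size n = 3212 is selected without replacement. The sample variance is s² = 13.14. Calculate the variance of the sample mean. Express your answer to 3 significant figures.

0.00359

Under SRS without replacement, Var(ȳ) = (1 − f)·s²/n with f = n/N = 3212/26490 = 0.12125330.
Var(ȳ) = (1 − 0.12125330)·13.14/3212 = 0.87874670·0.0040909091 = 0.0035948729.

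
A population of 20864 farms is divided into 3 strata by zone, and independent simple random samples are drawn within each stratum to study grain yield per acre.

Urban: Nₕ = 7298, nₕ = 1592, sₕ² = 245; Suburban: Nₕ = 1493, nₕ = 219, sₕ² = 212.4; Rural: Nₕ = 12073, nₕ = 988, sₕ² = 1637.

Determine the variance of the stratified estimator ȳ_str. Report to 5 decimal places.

0.52835

Var(ȳ_str) = Σₕ Wₕ²(1 − fₕ)sₕ²/nₕ with Wₕ = Nₕ/N, N = 20864.
Urban: Wₕ = 0.34978911; term = 0.34978911²·(1 − 0.21814196)·245/1592 = 0.014721888.
Suburban: Wₕ = 0.07155867; term = 0.07155867²·(1 − 0.14668453)·212.4/219 = 0.0042378393.
Rural: Wₕ = 0.57865222; term = 0.57865222²·(1 − 0.08183550)·1637/988 = 0.50938656.
Sum = 0.52834629.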